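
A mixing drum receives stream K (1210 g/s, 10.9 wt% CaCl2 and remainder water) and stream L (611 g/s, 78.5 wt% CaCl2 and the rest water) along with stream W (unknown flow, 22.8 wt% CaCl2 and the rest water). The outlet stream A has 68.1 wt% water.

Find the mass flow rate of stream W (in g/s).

336.5 g/s

Let W be the unknown flow. Total out = 1821 + W.
water balance: 1209.5 + 0.772·W = 0.681·(1821 + W)
(0.772 − 0.681)·W = 0.681×1821 − 1209.5 = 30.626
W = 30.626 / 0.091 = 336.55 g/s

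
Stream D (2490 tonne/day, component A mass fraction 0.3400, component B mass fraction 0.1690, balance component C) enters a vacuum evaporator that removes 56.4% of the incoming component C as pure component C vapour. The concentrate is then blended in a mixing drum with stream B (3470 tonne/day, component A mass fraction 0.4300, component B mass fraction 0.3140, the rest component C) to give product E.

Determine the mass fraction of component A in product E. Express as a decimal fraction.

0.4437

Vapour removed = 0.564×0.491×2490 = 689.54 tonne/day; concentrate = 1800.5 tonne/day.
component A reaching the mixer = 846.6 (from concentrate) + 3470×0.430 = 2338.7 tonne/day.
Product flow = 1800.5 + 3470 = 5270.5 tonne/day; component A fraction = 0.4437.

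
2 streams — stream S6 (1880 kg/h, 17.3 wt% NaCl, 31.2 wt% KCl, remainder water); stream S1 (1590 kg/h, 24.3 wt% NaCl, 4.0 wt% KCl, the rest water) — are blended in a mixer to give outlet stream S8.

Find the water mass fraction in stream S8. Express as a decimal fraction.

0.608

Total flow out = 1880 + 1590 = 3470 kg/h.
water in = 1880×0.515 + 1590×0.717 = 2108.2 kg/h.
water mass fraction in S8 = 2108.2/3470 = 0.608.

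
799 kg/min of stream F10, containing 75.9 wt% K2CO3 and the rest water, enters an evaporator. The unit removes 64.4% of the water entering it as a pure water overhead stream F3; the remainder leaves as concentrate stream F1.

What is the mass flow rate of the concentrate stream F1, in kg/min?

water entering = 799×0.241 = 192.56 kg/min; overhead removed = 0.644×192.56 = 124.01 kg/min.
Concentrate = 799 − 124.01 = 674.99 kg/min.

675 kg/min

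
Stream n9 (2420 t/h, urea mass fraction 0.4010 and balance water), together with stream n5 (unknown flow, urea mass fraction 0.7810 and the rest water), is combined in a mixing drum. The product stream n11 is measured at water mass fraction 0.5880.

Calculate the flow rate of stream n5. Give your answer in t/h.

72.14 t/h

Let n5 be the unknown flow. Total out = 2420 + n5.
water balance: 1449.6 + 0.219·n5 = 0.588·(2420 + n5)
(0.219 − 0.588)·n5 = 0.588×2420 − 1449.6 = -26.62
n5 = -26.62 / -0.369 = 72.141 t/h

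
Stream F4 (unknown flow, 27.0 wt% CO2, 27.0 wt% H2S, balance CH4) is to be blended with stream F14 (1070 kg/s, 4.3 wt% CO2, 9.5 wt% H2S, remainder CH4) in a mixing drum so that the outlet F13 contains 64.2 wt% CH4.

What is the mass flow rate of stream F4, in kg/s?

Let F4 be the unknown flow. Total out = 1070 + F4.
CH4 balance: 922.34 + 0.460·F4 = 0.642·(1070 + F4)
(0.460 − 0.642)·F4 = 0.642×1070 − 922.34 = -235.4
F4 = -235.4 / -0.182 = 1293.4 kg/s

1293 kg/s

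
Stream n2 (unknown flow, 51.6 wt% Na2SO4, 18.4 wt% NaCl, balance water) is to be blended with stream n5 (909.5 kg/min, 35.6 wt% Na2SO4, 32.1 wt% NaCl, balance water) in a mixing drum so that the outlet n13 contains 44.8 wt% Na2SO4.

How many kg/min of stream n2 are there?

Let n2 be the unknown flow. Total out = 909.5 + n2.
Na2SO4 balance: 323.78 + 0.516·n2 = 0.448·(909.5 + n2)
(0.516 − 0.448)·n2 = 0.448×909.5 − 323.78 = 83.674
n2 = 83.674 / 0.068 = 1230.5 kg/min

1231 kg/min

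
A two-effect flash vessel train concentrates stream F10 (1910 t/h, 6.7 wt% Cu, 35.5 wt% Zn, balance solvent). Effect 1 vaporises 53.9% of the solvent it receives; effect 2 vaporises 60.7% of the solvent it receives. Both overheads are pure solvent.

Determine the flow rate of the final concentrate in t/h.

1006 t/h

solvent in feed = 1910×0.578 = 1104 t/h.
After stage 1: solvent left = (1−0.539)×1104 = 508.93; stream total = 1315 t/h.
After stage 2: solvent left = (1−0.607)×508.93 = 200.01; final concentrate = 1006 t/h.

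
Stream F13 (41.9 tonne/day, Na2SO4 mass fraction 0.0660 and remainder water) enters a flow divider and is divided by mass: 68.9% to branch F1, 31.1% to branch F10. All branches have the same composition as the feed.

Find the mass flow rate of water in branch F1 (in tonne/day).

Branch F1 total = 0.689×41.9 = 28.869 tonne/day.
water in F1 = 0.934×28.869 = 26.964 tonne/day.

26.96 tonne/day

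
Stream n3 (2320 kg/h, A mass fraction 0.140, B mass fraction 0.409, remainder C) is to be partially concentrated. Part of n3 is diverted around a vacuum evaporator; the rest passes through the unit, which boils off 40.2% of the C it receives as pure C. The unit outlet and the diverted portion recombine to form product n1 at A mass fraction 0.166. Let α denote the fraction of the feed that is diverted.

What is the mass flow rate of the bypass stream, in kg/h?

All 2320×0.140 = 324.8 kg/h of A reaches n1, so n1 = 324.8/0.166 = 1956.6 kg/h and vapour = 363.37 kg/h.
The evaporator receives (1−α)·2320 of feed at 0.451 C and removes 0.402 of that C:
0.402×0.451×(1−α)×2320 = 363.37
(1−α) = 363.37/420.62 = 0.8639;  α = 0.1361.
Bypass flow = 0.1361×2320 = 315.76 kg/h.

315.8 kg/h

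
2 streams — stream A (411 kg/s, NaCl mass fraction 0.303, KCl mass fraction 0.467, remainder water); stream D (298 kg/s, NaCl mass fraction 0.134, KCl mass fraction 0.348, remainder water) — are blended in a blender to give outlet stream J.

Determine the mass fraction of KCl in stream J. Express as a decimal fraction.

0.417

Total flow out = 411 + 298 = 709 kg/s.
KCl in = 411×0.467 + 298×0.348 = 295.64 kg/s.
KCl mass fraction in J = 295.64/709 = 0.417.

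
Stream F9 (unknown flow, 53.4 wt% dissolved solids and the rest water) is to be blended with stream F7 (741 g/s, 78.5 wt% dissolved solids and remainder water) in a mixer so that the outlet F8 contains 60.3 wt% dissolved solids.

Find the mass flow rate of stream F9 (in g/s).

1955 g/s

Let F9 be the unknown flow. Total out = 741 + F9.
dissolved solids balance: 581.69 + 0.534·F9 = 0.603·(741 + F9)
(0.534 − 0.603)·F9 = 0.603×741 − 581.69 = -134.86
F9 = -134.86 / -0.069 = 1954.5 g/s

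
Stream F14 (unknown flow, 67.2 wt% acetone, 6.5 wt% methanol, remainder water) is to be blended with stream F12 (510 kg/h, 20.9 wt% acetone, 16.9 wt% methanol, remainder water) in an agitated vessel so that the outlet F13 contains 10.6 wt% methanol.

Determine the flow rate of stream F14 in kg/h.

Let F14 be the unknown flow. Total out = 510 + F14.
methanol balance: 86.19 + 0.065·F14 = 0.106·(510 + F14)
(0.065 − 0.106)·F14 = 0.106×510 − 86.19 = -32.13
F14 = -32.13 / -0.041 = 783.66 kg/h

783.7 kg/h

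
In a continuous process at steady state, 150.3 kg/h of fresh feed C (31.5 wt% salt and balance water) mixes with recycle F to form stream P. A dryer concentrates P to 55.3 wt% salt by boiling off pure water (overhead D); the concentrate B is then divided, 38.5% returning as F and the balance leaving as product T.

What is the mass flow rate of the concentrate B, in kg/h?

Overall salt balance (none leaves overhead): salt in fresh feed = salt in product, i.e. 150.3×0.315 = (1−0.385)·B·0.553.
B = 47.345/(0.553×0.615) = 139.21 kg/h.

139.2 kg/h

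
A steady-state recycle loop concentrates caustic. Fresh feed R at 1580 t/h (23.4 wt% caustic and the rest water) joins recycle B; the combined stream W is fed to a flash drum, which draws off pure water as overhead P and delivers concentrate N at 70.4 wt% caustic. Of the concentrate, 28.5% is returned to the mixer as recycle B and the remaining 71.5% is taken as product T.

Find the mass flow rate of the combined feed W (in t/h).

Overall caustic balance (none leaves overhead): caustic in fresh feed = caustic in product, i.e. 1580×0.234 = (1−0.285)·N·0.704.
N = 369.72/(0.704×0.715) = 734.5 t/h.
Recycle B = 0.285×734.5 = 209.33 t/h.
Combined feed W = 1580 + 209.33 = 1789.3 t/h.

1789 t/h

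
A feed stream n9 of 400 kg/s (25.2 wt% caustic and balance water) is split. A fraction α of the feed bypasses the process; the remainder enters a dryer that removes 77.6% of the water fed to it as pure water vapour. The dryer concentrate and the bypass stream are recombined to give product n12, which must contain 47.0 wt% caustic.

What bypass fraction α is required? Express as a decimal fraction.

All 400×0.252 = 100.8 kg/s of caustic reaches n12, so n12 = 100.8/0.470 = 214.47 kg/s and vapour = 185.53 kg/s.
The evaporator receives (1−α)·400 of feed at 0.748 water and removes 0.776 of that water:
0.776×0.748×(1−α)×400 = 185.53
(1−α) = 185.53/232.18 = 0.7991;  α = 0.2009.

0.201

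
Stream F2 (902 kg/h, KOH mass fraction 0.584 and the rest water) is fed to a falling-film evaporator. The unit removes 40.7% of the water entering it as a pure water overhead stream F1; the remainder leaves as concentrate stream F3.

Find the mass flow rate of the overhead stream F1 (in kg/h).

152.7 kg/h

water entering = 902×0.416 = 375.23 kg/h; overhead removed = 0.407×375.23 = 152.72 kg/h.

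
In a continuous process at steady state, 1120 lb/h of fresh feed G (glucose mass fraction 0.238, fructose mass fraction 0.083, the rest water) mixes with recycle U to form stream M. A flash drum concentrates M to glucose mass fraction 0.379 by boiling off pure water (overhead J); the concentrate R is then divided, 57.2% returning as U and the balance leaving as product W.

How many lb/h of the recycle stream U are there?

940 lb/h

Overall glucose balance (none leaves overhead): glucose in fresh feed = glucose in product, i.e. 1120×0.238 = (1−0.572)·R·0.379.
R = 266.56/(0.379×0.428) = 1643.3 lb/h.
Recycle U = 0.572×1643.3 = 939.96 lb/h.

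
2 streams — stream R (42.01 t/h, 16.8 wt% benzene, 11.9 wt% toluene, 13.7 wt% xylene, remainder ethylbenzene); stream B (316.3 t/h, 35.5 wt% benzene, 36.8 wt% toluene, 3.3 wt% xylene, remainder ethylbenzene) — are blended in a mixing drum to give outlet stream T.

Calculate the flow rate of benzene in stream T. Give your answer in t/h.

benzene out = benzene in = 42.01×0.168 + 316.3×0.355 = 119.34 t/h.

119.3 t/h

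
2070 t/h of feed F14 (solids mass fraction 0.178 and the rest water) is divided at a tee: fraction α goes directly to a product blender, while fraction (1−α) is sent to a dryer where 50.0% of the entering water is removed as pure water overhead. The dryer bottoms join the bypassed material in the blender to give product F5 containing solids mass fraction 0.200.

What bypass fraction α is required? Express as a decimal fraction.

All 2070×0.178 = 368.46 t/h of solids reaches F5, so F5 = 368.46/0.200 = 1842.3 t/h and vapour = 227.7 t/h.
The evaporator receives (1−α)·2070 of feed at 0.822 water and removes 0.500 of that water:
0.500×0.822×(1−α)×2070 = 227.7
(1−α) = 227.7/850.77 = 0.2676;  α = 0.7324.

0.732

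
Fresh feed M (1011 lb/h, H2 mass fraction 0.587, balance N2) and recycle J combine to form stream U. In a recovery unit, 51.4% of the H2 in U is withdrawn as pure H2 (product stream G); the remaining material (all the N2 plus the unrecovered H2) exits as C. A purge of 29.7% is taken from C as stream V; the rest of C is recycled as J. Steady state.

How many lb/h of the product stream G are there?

463.3 lb/h

H2 in U: m_A = 1011×0.587 + (1−0.297)·(1−0.514)·m_A, so m_A = 593.46/0.6583 = 901.44 lb/h.
Product G = 0.514×901.44 = 463.34 lb/h.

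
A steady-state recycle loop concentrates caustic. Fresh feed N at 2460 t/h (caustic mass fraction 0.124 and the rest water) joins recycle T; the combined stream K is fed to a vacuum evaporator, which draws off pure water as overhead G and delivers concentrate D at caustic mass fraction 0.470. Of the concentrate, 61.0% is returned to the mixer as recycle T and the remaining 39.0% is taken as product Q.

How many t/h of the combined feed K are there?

3475 t/h

Overall caustic balance (none leaves overhead): caustic in fresh feed = caustic in product, i.e. 2460×0.124 = (1−0.610)·D·0.470.
D = 305.04/(0.470×0.390) = 1664.2 t/h.
Recycle T = 0.610×1664.2 = 1015.1 t/h.
Combined feed K = 2460 + 1015.1 = 3475.1 t/h.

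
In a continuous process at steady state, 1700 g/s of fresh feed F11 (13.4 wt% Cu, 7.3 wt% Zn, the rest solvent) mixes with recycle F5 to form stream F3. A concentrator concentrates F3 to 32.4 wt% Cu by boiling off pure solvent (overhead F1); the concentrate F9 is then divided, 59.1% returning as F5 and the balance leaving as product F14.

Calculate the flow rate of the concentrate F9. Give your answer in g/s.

1719 g/s

Overall Cu balance (none leaves overhead): Cu in fresh feed = Cu in product, i.e. 1700×0.134 = (1−0.591)·F9·0.324.
F9 = 227.8/(0.324×0.409) = 1719 g/s.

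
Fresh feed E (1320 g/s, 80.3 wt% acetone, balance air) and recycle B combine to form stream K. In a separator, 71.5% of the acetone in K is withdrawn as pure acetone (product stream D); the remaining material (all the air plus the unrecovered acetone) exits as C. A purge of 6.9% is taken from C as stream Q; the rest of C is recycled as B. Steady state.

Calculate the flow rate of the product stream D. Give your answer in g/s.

acetone in K: m_A = 1320×0.803 + (1−0.069)·(1−0.715)·m_A, so m_A = 1060/0.7347 = 1442.8 g/s.
Product D = 0.715×1442.8 = 1031.6 g/s.

1032 g/s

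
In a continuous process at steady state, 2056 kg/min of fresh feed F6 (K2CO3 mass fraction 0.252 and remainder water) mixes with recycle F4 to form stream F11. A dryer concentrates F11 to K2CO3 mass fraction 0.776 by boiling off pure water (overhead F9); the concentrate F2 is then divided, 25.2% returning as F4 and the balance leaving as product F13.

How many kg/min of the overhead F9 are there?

1388 kg/min

Overall K2CO3 balance (none leaves overhead): K2CO3 in fresh feed = K2CO3 in product, i.e. 2056×0.252 = (1−0.252)·F2·0.776.
F2 = 518.11/(0.776×0.748) = 892.61 kg/min.
Recycle F4 = 0.252×892.61 = 224.94 kg/min.
Combined feed F11 = 2056 + 224.94 = 2280.9 kg/min.
Overhead F9 = F11 − F2 = 2280.9 − 892.61 = 1388.3 kg/min.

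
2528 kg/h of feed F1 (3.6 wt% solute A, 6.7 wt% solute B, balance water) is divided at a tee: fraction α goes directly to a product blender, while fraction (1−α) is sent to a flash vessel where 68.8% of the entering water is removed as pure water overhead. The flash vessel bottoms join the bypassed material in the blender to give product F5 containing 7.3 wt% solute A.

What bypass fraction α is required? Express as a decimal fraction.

All 2528×0.036 = 91.008 kg/h of solute A reaches F5, so F5 = 91.008/0.073 = 1246.7 kg/h and vapour = 1281.3 kg/h.
The evaporator receives (1−α)·2528 of feed at 0.897 water and removes 0.688 of that water:
0.688×0.897×(1−α)×2528 = 1281.3
(1−α) = 1281.3/1560.1 = 0.8213;  α = 0.1787.

0.179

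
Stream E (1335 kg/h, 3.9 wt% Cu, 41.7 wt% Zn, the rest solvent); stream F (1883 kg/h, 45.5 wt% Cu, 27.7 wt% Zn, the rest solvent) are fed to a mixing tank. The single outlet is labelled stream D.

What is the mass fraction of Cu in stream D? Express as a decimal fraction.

0.282

Total flow out = 1335 + 1883 = 3218 kg/h.
Cu in = 1335×0.039 + 1883×0.455 = 908.83 kg/h.
Cu mass fraction in D = 908.83/3218 = 0.282.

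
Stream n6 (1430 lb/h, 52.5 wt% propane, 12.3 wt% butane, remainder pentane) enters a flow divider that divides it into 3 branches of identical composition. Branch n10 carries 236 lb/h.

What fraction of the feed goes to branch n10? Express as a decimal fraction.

Fraction to n10 = 236/1430 = 0.1650.

0.165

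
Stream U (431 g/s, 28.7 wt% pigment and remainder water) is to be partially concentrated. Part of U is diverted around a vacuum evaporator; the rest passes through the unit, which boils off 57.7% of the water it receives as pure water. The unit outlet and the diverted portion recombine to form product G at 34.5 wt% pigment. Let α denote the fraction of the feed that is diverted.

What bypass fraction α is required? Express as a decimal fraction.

0.591

All 431×0.287 = 123.7 g/s of pigment reaches G, so G = 123.7/0.345 = 358.54 g/s and vapour = 72.458 g/s.
The evaporator receives (1−α)·431 of feed at 0.713 water and removes 0.577 of that water:
0.577×0.713×(1−α)×431 = 72.458
(1−α) = 72.458/177.31 = 0.4086;  α = 0.5914.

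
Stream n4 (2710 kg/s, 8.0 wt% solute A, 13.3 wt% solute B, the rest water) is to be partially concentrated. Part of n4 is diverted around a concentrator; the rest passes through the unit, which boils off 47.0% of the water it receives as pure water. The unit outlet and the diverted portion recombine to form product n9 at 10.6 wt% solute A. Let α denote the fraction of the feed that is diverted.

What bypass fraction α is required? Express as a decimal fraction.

0.337

All 2710×0.080 = 216.8 kg/s of solute A reaches n9, so n9 = 216.8/0.106 = 2045.3 kg/s and vapour = 664.72 kg/s.
The evaporator receives (1−α)·2710 of feed at 0.787 water and removes 0.470 of that water:
0.470×0.787×(1−α)×2710 = 664.72
(1−α) = 664.72/1002.4 = 0.6631;  α = 0.3369.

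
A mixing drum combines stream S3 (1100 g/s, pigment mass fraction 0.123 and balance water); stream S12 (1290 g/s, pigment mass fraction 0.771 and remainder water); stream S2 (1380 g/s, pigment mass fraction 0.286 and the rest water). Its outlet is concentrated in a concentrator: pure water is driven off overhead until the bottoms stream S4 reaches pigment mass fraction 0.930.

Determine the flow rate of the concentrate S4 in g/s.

1639 g/s

pigment entering = 1100×0.123 + 1290×0.771 + 1380×0.286 = 1524.6 g/s.
All pigment reports to S4, so S4 = 1524.6/0.930 = 1639.3 g/s.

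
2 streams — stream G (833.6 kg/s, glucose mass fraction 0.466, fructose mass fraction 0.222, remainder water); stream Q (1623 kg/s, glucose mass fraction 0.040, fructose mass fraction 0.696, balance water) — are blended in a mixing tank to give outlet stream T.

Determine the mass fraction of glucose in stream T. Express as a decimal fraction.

Total flow out = 833.6 + 1623 = 2456.6 kg/s.
glucose in = 833.6×0.466 + 1623×0.040 = 453.38 kg/s.
glucose mass fraction in T = 453.38/2456.6 = 0.185.

0.185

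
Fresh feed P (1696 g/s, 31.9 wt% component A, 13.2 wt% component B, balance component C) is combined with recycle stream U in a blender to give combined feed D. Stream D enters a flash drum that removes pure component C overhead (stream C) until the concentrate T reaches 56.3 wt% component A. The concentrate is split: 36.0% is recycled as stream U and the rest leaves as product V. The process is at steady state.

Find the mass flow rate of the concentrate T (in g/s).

Overall component A balance (none leaves overhead): component A in fresh feed = component A in product, i.e. 1696×0.319 = (1−0.360)·T·0.563.
T = 541.02/(0.563×0.640) = 1501.5 g/s.

1502 g/s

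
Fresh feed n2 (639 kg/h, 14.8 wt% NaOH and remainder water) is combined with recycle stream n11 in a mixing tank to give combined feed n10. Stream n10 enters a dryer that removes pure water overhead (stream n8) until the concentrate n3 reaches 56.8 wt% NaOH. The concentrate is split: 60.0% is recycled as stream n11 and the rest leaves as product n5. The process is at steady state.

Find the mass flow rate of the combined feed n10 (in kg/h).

Overall NaOH balance (none leaves overhead): NaOH in fresh feed = NaOH in product, i.e. 639×0.148 = (1−0.600)·n3·0.568.
n3 = 94.572/(0.568×0.400) = 416.25 kg/h.
Recycle n11 = 0.600×416.25 = 249.75 kg/h.
Combined feed n10 = 639 + 249.75 = 888.75 kg/h.

888.8 kg/h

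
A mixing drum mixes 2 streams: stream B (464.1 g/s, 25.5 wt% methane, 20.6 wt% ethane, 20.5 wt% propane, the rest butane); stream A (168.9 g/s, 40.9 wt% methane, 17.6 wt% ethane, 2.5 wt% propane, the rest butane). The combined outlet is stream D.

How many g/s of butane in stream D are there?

220.9 g/s

butane out = butane in = 464.1×0.334 + 168.9×0.390 = 220.88 g/s.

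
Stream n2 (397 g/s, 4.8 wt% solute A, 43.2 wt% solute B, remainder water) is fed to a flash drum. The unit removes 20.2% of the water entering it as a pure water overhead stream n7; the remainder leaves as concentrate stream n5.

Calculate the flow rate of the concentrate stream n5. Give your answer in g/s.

355.3 g/s

water entering = 397×0.520 = 206.44 g/s; overhead removed = 0.202×206.44 = 41.701 g/s.
Concentrate = 397 − 41.701 = 355.3 g/s.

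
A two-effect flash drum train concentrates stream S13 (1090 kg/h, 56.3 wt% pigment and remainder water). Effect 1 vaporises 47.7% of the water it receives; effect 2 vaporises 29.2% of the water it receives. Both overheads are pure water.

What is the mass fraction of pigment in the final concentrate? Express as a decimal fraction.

water in feed = 1090×0.437 = 476.33 kg/h.
After stage 1: water left = (1−0.477)×476.33 = 249.12; stream total = 862.79 kg/h.
After stage 2: water left = (1−0.292)×249.12 = 176.38; final concentrate = 790.05 kg/h.
pigment fraction = 613.67/790.05 = 0.777.

0.777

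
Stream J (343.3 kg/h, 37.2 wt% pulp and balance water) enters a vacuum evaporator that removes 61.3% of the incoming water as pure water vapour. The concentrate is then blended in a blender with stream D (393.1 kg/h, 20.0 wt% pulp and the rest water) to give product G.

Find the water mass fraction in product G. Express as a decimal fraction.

Vapour removed = 0.613×0.628×343.3 = 132.16 kg/h; concentrate = 211.14 kg/h.
water reaching the mixer = 83.434 (from concentrate) + 393.1×0.800 = 397.91 kg/h.
Product flow = 211.14 + 393.1 = 604.24 kg/h; water fraction = 0.659.

0.659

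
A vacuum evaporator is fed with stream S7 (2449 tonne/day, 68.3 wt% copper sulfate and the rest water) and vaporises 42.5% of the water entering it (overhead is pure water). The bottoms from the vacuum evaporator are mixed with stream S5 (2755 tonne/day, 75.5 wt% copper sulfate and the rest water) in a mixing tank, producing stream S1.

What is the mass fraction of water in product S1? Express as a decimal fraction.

Vapour removed = 0.425×0.317×2449 = 329.94 tonne/day; concentrate = 2119.1 tonne/day.
water reaching the mixer = 446.39 (from concentrate) + 2755×0.245 = 1121.4 tonne/day.
Product flow = 2119.1 + 2755 = 4874.1 tonne/day; water fraction = 0.2301.

0.2301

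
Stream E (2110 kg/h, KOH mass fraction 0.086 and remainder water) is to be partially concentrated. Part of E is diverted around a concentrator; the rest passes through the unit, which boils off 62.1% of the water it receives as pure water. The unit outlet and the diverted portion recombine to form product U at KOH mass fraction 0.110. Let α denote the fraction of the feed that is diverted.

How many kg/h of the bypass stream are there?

1299 kg/h

All 2110×0.086 = 181.46 kg/h of KOH reaches U, so U = 181.46/0.110 = 1649.6 kg/h and vapour = 460.36 kg/h.
The evaporator receives (1−α)·2110 of feed at 0.914 water and removes 0.621 of that water:
0.621×0.914×(1−α)×2110 = 460.36
(1−α) = 460.36/1197.6 = 0.3844;  α = 0.6156.
Bypass flow = 0.6156×2110 = 1298.9 kg/h.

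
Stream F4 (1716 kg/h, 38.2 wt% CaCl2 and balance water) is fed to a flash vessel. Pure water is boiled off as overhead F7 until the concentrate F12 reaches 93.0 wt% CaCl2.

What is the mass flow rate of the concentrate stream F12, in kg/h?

704.9 kg/h

CaCl2 is conserved: 1716×0.382 = 655.51 kg/h all reports to the concentrate.
Concentrate = 655.51/(target fraction) = 704.85 kg/h.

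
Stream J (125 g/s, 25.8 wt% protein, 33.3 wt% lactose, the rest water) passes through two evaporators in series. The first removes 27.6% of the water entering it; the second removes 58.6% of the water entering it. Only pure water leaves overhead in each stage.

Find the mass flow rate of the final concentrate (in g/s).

89.2 g/s

water in feed = 125×0.409 = 51.125 g/s.
After stage 1: water left = (1−0.276)×51.125 = 37.014; stream total = 110.89 g/s.
After stage 2: water left = (1−0.586)×37.014 = 15.324; final concentrate = 89.199 g/s.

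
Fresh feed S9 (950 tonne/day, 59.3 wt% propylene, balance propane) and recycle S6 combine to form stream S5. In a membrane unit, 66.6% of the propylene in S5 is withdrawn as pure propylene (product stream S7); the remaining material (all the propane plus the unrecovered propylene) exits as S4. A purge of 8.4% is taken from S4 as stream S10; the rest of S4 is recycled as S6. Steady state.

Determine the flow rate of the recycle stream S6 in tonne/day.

propane enters only via S9 and leaves only via the purge: 950×0.407 = 0.084×(propane in S4), and the membrane unit passes all propane, so propane in S5 = propane in S4 = 4603 tonne/day.
propylene in S5: m_A = 950×0.593 + (1−0.084)·(1−0.666)·m_A, so m_A = 563.35/0.6941 = 811.68 tonne/day.
S4 = (1−0.666)×811.68 + 4603 = 4874.1 tonne/day.
Recycle S6 = (1−0.084)×4874.1 = 4464.7 tonne/day.

4465 tonne/day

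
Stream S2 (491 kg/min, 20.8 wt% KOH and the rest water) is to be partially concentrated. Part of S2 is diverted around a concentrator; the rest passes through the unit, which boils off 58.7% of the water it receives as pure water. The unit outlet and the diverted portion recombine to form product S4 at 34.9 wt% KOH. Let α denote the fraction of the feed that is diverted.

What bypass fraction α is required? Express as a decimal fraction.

All 491×0.208 = 102.13 kg/min of KOH reaches S4, so S4 = 102.13/0.349 = 292.63 kg/min and vapour = 198.37 kg/min.
The evaporator receives (1−α)·491 of feed at 0.792 water and removes 0.587 of that water:
0.587×0.792×(1−α)×491 = 198.37
(1−α) = 198.37/228.27 = 0.8690;  α = 0.1310.

0.131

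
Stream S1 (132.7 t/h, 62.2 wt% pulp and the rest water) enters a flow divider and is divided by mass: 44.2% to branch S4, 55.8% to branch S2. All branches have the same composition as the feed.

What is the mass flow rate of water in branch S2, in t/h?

27.99 t/h

Branch S2 total = 0.558×132.7 = 74.047 t/h.
water in S2 = 0.378×74.047 = 27.99 t/h.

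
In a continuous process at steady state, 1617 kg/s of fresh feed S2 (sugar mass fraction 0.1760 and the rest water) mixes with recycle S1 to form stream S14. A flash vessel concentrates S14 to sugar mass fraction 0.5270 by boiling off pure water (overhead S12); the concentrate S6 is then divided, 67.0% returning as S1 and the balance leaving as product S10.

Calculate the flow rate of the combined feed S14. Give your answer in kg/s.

Overall sugar balance (none leaves overhead): sugar in fresh feed = sugar in product, i.e. 1617×0.176 = (1−0.670)·S6·0.527.
S6 = 284.59/(0.527×0.330) = 1636.4 kg/s.
Recycle S1 = 0.670×1636.4 = 1096.4 kg/s.
Combined feed S14 = 1617 + 1096.4 = 2713.4 kg/s.

2713 kg/s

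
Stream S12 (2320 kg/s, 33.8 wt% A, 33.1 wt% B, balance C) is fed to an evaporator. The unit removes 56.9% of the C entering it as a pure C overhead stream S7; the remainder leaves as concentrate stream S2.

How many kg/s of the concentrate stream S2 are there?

1883 kg/s

C entering = 2320×0.331 = 767.92 kg/s; overhead removed = 0.569×767.92 = 436.95 kg/s.
Concentrate = 2320 − 436.95 = 1883.1 kg/s.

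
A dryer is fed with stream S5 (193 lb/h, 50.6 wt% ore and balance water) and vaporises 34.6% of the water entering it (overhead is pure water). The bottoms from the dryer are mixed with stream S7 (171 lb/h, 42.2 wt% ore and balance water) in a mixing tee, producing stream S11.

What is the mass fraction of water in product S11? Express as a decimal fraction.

0.4870

Vapour removed = 0.346×0.494×193 = 32.988 lb/h; concentrate = 160.01 lb/h.
water reaching the mixer = 62.354 (from concentrate) + 171×0.578 = 161.19 lb/h.
Product flow = 160.01 + 171 = 331.01 lb/h; water fraction = 0.4870.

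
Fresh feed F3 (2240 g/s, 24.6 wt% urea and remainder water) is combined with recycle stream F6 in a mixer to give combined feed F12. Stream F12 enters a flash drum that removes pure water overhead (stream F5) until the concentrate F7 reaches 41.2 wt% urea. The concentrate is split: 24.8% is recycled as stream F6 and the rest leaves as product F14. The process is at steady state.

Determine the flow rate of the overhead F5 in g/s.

902.5 g/s

Overall urea balance (none leaves overhead): urea in fresh feed = urea in product, i.e. 2240×0.246 = (1−0.248)·F7·0.412.
F7 = 551.04/(0.412×0.752) = 1778.6 g/s.
Recycle F6 = 0.248×1778.6 = 441.08 g/s.
Combined feed F12 = 2240 + 441.08 = 2681.1 g/s.
Overhead F5 = F12 − F7 = 2681.1 − 1778.6 = 902.52 g/s.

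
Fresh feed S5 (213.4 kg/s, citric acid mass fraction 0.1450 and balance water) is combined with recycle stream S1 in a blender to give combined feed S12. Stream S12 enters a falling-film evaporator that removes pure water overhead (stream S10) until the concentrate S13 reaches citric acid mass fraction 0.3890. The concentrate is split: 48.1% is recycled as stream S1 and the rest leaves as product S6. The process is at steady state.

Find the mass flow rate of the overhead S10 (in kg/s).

133.9 kg/s

Overall citric acid balance (none leaves overhead): citric acid in fresh feed = citric acid in product, i.e. 213.4×0.145 = (1−0.481)·S13·0.389.
S13 = 30.943/(0.389×0.519) = 153.27 kg/s.
Recycle S1 = 0.481×153.27 = 73.721 kg/s.
Combined feed S12 = 213.4 + 73.721 = 287.12 kg/s.
Overhead S10 = S12 − S13 = 287.12 − 153.27 = 133.86 kg/s.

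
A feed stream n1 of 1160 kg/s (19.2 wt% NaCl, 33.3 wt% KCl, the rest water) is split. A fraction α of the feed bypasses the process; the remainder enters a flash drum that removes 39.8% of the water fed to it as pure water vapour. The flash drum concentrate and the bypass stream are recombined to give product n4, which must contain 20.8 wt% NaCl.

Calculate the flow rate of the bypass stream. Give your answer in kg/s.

All 1160×0.192 = 222.72 kg/s of NaCl reaches n4, so n4 = 222.72/0.208 = 1070.8 kg/s and vapour = 89.231 kg/s.
The evaporator receives (1−α)·1160 of feed at 0.475 water and removes 0.398 of that water:
0.398×0.475×(1−α)×1160 = 89.231
(1−α) = 89.231/219.3 = 0.4069;  α = 0.5931.
Bypass flow = 0.5931×1160 = 688 kg/s.

688 kg/s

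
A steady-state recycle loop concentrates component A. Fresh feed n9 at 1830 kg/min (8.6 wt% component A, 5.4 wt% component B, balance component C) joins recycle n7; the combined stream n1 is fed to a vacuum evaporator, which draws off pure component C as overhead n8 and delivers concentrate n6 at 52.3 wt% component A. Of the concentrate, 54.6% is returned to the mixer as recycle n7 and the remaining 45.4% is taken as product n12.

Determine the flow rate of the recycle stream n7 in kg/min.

Overall component A balance (none leaves overhead): component A in fresh feed = component A in product, i.e. 1830×0.086 = (1−0.546)·n6·0.523.
n6 = 157.38/(0.523×0.454) = 662.81 kg/min.
Recycle n7 = 0.546×662.81 = 361.9 kg/min.

361.9 kg/min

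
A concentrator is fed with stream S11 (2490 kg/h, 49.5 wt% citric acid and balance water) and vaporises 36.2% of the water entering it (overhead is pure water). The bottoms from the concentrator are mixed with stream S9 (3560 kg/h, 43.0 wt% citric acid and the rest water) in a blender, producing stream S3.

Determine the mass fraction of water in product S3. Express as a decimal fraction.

0.506

Vapour removed = 0.362×0.505×2490 = 455.2 kg/h; concentrate = 2034.8 kg/h.
water reaching the mixer = 802.25 (from concentrate) + 3560×0.570 = 2831.5 kg/h.
Product flow = 2034.8 + 3560 = 5594.8 kg/h; water fraction = 0.506.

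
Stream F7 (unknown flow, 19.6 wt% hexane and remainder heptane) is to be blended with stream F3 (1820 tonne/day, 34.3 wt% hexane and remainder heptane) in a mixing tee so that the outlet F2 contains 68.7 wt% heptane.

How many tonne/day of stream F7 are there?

466.7 tonne/day

Let F7 be the unknown flow. Total out = 1820 + F7.
heptane balance: 1195.7 + 0.804·F7 = 0.687·(1820 + F7)
(0.804 − 0.687)·F7 = 0.687×1820 − 1195.7 = 54.6
F7 = 54.6 / 0.117 = 466.67 tonne/day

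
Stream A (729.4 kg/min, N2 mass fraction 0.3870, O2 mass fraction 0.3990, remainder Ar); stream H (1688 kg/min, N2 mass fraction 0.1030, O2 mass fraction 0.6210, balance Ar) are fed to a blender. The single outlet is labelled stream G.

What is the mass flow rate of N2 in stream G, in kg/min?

N2 out = N2 in = 729.4×0.387 + 1688×0.103 = 456.14 kg/min.

456.1 kg/min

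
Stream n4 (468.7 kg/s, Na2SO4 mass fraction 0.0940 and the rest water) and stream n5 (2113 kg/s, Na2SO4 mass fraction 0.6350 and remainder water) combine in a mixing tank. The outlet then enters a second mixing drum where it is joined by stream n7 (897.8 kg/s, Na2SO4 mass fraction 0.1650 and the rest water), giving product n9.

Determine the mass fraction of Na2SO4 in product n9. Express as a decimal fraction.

Overall, product flow = 3479.5 kg/s.
Na2SO4 in = 468.7×0.094 + 2113×0.635 + 897.8×0.165 = 1533.9 kg/s.
Na2SO4 fraction in n9 = 0.4409.

0.4409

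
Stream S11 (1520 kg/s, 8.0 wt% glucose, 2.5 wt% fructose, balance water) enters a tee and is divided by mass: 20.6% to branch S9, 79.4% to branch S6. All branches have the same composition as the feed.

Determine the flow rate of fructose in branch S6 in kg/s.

Branch S6 total = 0.794×1520 = 1206.9 kg/s.
fructose in S6 = 0.025×1206.9 = 30.172 kg/s.

30.17 kg/s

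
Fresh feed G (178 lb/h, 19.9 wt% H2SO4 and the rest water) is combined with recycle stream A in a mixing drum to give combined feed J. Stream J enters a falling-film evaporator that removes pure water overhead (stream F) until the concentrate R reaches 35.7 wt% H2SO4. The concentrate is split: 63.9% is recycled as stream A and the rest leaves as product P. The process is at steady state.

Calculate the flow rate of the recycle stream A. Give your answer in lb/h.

175.6 lb/h

Overall H2SO4 balance (none leaves overhead): H2SO4 in fresh feed = H2SO4 in product, i.e. 178×0.199 = (1−0.639)·R·0.357.
R = 35.422/(0.357×0.361) = 274.85 lb/h.
Recycle A = 0.639×274.85 = 175.63 lb/h.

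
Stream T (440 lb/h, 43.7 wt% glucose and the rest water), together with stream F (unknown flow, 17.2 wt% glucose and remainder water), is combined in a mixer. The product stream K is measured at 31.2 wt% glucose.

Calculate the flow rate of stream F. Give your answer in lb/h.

392.9 lb/h

Let F be the unknown flow. Total out = 440 + F.
glucose balance: 192.28 + 0.172·F = 0.312·(440 + F)
(0.172 − 0.312)·F = 0.312×440 − 192.28 = -55
F = -55 / -0.140 = 392.86 lb/h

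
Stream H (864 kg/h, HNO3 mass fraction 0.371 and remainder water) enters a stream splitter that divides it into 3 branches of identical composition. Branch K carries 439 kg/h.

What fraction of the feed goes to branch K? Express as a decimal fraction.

Fraction to K = 439/864 = 0.5081.

0.508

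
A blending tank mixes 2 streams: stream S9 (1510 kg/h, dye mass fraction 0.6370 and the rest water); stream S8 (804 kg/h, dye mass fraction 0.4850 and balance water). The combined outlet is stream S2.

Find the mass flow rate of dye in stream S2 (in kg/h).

1352 kg/h

dye out = dye in = 1510×0.637 + 804×0.485 = 1351.8 kg/h.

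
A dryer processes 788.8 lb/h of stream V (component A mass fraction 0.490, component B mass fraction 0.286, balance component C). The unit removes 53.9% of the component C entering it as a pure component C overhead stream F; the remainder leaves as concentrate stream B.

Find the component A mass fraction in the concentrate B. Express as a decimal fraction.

component A is not removed: 788.8×0.490 = 386.51 lb/h of component A enters B.
component C entering = 788.8×0.224 = 176.69 lb/h; overhead removed = 0.539×176.69 = 95.237 lb/h.
Concentrate = 788.8 − 95.237 = 693.56 lb/h.
Mass fraction = 386.51/693.56 = 0.557.

0.557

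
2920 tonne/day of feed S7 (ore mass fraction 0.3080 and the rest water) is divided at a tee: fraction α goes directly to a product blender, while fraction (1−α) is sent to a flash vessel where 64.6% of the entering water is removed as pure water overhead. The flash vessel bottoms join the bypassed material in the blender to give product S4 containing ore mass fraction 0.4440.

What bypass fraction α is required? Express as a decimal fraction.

All 2920×0.308 = 899.36 tonne/day of ore reaches S4, so S4 = 899.36/0.444 = 2025.6 tonne/day and vapour = 894.41 tonne/day.
The evaporator receives (1−α)·2920 of feed at 0.692 water and removes 0.646 of that water:
0.646×0.692×(1−α)×2920 = 894.41
(1−α) = 894.41/1305.3 = 0.6852;  α = 0.3148.

0.315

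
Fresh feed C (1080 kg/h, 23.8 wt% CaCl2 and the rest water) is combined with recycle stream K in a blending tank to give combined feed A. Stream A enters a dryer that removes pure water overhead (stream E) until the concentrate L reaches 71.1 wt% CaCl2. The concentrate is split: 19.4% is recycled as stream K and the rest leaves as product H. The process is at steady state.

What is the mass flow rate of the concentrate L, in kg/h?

448.5 kg/h

Overall CaCl2 balance (none leaves overhead): CaCl2 in fresh feed = CaCl2 in product, i.e. 1080×0.238 = (1−0.194)·L·0.711.
L = 257.04/(0.711×0.806) = 448.53 kg/h.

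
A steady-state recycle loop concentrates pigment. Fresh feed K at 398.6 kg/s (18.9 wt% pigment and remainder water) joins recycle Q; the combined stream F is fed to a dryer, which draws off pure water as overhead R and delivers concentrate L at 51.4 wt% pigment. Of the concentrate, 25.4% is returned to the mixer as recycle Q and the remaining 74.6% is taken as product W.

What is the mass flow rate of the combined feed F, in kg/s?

448.5 kg/s

Overall pigment balance (none leaves overhead): pigment in fresh feed = pigment in product, i.e. 398.6×0.189 = (1−0.254)·L·0.514.
L = 75.335/(0.514×0.746) = 196.47 kg/s.
Recycle Q = 0.254×196.47 = 49.903 kg/s.
Combined feed F = 398.6 + 49.903 = 448.5 kg/s.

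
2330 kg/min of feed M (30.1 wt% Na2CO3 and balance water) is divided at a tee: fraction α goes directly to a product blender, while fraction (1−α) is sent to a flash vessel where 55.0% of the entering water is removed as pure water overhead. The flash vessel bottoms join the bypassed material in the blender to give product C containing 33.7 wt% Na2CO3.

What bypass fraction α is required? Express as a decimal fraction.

0.722

All 2330×0.301 = 701.33 kg/min of Na2CO3 reaches C, so C = 701.33/0.337 = 2081.1 kg/min and vapour = 248.9 kg/min.
The evaporator receives (1−α)·2330 of feed at 0.699 water and removes 0.550 of that water:
0.550×0.699×(1−α)×2330 = 248.9
(1−α) = 248.9/895.77 = 0.2779;  α = 0.7221.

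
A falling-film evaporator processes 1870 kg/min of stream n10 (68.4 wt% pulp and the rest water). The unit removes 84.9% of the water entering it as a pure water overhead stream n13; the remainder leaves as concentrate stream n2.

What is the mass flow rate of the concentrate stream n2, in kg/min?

1368 kg/min

water entering = 1870×0.316 = 590.92 kg/min; overhead removed = 0.849×590.92 = 501.69 kg/min.
Concentrate = 1870 − 501.69 = 1368.3 kg/min.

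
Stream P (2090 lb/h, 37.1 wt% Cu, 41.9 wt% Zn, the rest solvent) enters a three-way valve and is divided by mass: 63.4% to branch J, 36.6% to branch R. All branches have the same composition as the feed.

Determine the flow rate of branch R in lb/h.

Branch R flow = 0.366×2090 = 764.94 lb/h.

764.9 lb/h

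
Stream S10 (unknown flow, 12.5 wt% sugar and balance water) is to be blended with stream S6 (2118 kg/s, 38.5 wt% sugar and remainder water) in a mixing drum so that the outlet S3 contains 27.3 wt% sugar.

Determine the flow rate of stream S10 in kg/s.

1603 kg/s

Let S10 be the unknown flow. Total out = 2118 + S10.
sugar balance: 815.43 + 0.125·S10 = 0.273·(2118 + S10)
(0.125 − 0.273)·S10 = 0.273×2118 − 815.43 = -237.22
S10 = -237.22 / -0.148 = 1602.8 kg/s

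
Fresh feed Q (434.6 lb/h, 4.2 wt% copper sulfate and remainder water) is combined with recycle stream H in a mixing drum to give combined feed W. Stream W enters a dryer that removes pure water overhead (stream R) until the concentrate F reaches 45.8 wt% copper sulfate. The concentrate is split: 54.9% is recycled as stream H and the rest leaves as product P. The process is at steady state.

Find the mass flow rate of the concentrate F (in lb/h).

Overall copper sulfate balance (none leaves overhead): copper sulfate in fresh feed = copper sulfate in product, i.e. 434.6×0.042 = (1−0.549)·F·0.458.
F = 18.253/(0.458×0.451) = 88.368 lb/h.

88.37 lb/h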